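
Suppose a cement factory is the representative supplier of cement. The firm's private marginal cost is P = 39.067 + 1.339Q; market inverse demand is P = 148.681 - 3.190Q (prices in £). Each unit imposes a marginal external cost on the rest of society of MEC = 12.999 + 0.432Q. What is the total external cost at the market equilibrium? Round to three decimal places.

£441.137

Market equilibrium (private): 39.067 + 1.339Q = 148.681 - 3.190Q → Q_m = 24.2027.
Total external cost = ∫₀^{Q_m} (12.999 + 0.432Q) dQ = 12.999×24.2027 + ½×0.432×24.2027² = 441.1374.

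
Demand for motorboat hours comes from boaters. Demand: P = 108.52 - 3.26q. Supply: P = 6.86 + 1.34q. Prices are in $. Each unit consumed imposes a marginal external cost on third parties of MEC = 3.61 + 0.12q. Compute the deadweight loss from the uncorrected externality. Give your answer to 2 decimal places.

DWL = $4.15

Market equilibrium (private): 6.86 + 1.34q = 108.52 - 3.26q → q_m = 22.1000.
Social marginal benefit = demand − MEC = 104.91 - 3.38q.
Set SMB = MC: 104.91 - 3.38q = 6.86 + 1.34q → q* = 20.7733.
The welfare-loss triangle has base |q_m − q*| and height MEC(q_m) (the vertical gap between SMB and MC is zero at q* and MEC at q_m).
DWL = ½ × 1.3267 × 6.2620 = 4.1539.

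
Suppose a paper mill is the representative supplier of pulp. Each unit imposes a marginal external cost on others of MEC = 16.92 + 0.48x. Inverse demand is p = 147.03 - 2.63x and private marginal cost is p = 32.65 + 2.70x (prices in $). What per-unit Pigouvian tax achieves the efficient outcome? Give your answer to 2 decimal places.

Social marginal cost = private MC + MEC = 49.57 + 3.18x.
Set SMC = demand: 49.57 + 3.18x = 147.03 - 2.63x → x* = 16.7745.
The Pigouvian tax equals MEC at x*: 16.92 + 0.48×16.7745 = 24.9718.

tax = $24.97 per unit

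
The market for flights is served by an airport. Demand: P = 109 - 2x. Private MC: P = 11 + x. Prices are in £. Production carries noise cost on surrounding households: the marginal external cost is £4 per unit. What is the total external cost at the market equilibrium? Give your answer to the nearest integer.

Market equilibrium (private): 11 + x = 109 - 2x → x_m = 32.6667.
Total external cost = MEC × x_m = 4 × 32.6667 = 130.6668.

£131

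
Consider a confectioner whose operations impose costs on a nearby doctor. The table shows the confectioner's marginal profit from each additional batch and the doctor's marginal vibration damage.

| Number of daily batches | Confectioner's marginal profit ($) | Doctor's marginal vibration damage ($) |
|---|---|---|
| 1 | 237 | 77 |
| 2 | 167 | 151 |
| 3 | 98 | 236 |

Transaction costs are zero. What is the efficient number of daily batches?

Bargaining reaches the level where marginal profit last exceeds marginal vibration damage.
That holds through level 2 (167 ≥ 151) but not at 3 (98 < 236).

2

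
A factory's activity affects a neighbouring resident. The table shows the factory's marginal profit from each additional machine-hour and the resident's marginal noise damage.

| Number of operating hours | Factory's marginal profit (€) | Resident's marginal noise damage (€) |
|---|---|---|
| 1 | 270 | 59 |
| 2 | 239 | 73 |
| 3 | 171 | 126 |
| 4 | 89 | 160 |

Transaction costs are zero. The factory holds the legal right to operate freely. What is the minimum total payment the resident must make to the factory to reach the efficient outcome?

Left alone the factory would choose level 4 (marginal profit stays positive).
Efficient level: k* = 3 (marginal profit ≥ marginal noise damage through 3).
The resident must at least cover the factory's forgone profit from cutting 4→3: 89 = 89.

€89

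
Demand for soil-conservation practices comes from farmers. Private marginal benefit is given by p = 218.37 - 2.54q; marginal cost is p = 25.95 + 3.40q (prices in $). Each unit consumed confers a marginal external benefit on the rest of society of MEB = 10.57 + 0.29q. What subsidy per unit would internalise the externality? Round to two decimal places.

subsidy = $20.99 per unit

Social marginal benefit = demand + MEB = 228.94 - 2.25q.
Set SMB = MC: 228.94 - 2.25q = 25.95 + 3.40q → q* = 35.9274.
The Pigouvian subsidy equals MEB at q*: 10.57 + 0.29×35.9274 = 20.9889.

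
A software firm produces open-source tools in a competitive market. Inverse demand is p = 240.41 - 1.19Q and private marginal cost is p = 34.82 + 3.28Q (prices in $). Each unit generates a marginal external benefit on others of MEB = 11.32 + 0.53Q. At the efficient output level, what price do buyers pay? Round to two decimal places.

Social marginal cost = private MC − MEB = 23.50 + 2.75Q.
Set SMC = demand: 23.50 + 2.75Q = 240.41 - 1.19Q → Q* = 55.0533.
Consumer price on the demand curve at Q*: 240.41 − 1.19×55.0533 = 174.8966.

P = $174.90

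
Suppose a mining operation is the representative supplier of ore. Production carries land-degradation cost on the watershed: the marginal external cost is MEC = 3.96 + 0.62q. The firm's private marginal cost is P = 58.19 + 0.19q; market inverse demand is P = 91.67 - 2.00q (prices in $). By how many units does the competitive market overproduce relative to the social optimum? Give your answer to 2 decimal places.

Market equilibrium (private): 58.19 + 0.19q = 91.67 - 2.00q → q_m = 15.2877.
Social marginal cost = private MC + MEC = 62.15 + 0.81q.
Set SMC = demand: 62.15 + 0.81q = 91.67 - 2.00q → q* = 10.5053.
Gap = |15.2877 − 10.5053| = 4.7824.

4.78 units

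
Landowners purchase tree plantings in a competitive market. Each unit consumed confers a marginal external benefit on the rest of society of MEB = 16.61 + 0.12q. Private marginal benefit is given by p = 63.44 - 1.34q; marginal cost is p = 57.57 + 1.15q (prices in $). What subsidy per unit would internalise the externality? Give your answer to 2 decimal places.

Social marginal benefit = demand + MEB = 80.05 - 1.22q.
Set SMB = MC: 80.05 - 1.22q = 57.57 + 1.15q → q* = 9.4852.
The Pigouvian subsidy equals MEB at q*: 16.61 + 0.12×9.4852 = 17.7482.

subsidy = $17.75 per unit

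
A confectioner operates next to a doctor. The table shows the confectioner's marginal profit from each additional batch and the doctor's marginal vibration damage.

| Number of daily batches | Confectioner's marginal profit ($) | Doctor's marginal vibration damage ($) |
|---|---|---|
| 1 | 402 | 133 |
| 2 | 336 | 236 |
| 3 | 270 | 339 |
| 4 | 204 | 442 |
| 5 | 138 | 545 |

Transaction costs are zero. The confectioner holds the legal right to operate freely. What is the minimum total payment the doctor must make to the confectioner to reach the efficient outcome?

Left alone the confectioner would choose level 5 (marginal profit stays positive).
Efficient level: k* = 2 (marginal profit ≥ marginal vibration damage through 2).
The doctor must at least cover the confectioner's forgone profit from cutting 5→2: 270 + 204 + 138 = 612.

$612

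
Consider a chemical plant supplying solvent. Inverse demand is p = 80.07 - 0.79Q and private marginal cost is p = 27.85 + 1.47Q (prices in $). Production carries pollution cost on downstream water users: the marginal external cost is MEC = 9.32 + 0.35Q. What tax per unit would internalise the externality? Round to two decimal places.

tax = $15.07 per unit

Social marginal cost = private MC + MEC = 37.17 + 1.82Q.
Set SMC = demand: 37.17 + 1.82Q = 80.07 - 0.79Q → Q* = 16.4368.
The Pigouvian tax equals MEC at Q*: 9.32 + 0.35×16.4368 = 15.0729.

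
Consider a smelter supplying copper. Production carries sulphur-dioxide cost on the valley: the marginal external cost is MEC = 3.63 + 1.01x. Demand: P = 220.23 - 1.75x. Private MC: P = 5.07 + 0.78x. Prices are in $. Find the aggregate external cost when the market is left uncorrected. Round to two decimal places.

Market equilibrium (private): 5.07 + 0.78x = 220.23 - 1.75x → x_m = 85.0435.
Total external cost = ∫₀^{x_m} (3.63 + 1.01x) dx = 3.63×85.0435 + ½×1.01×85.0435² = 3961.0683.

$3961.07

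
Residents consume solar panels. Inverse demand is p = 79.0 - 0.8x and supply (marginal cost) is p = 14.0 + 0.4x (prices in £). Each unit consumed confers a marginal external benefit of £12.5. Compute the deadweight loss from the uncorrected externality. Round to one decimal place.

Market equilibrium (private): 14.0 + 0.4x = 79.0 - 0.8x → x_m = 54.1667.
Social marginal benefit = demand + MEB = 91.5 - 0.8x.
Set SMB = MC: 91.5 - 0.8x = 14.0 + 0.4x → x* = 64.5833.
Height of the DWL triangle at x_m is SMB(x_m) − MC(x_m) = MEB(x_m) = 12.5000.
DWL = ½ × 10.4166 × 12.5000 = 65.1038.

DWL = £65.1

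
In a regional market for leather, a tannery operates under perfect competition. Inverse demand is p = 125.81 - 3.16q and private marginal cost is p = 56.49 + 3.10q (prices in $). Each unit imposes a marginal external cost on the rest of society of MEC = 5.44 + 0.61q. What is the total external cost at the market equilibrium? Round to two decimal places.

$97.64

Market equilibrium (private): 56.49 + 3.10q = 125.81 - 3.16q → q_m = 11.0735.
Total external cost = ∫₀^{q_m} (5.44 + 0.61q) dq = 5.44×11.0735 + ½×0.61×11.0735² = 97.6397.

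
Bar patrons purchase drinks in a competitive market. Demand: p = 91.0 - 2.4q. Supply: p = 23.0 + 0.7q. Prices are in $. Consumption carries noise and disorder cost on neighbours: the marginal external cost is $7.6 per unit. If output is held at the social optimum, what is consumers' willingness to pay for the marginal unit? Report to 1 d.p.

Social marginal benefit = demand − MEC = 83.4 - 2.4q.
Set SMB = MC: 83.4 - 2.4q = 23.0 + 0.7q → q* = 19.4839.
Consumer price on the demand curve at q*: 91.0 − 2.4×19.4839 = 44.2386.

P = $44.2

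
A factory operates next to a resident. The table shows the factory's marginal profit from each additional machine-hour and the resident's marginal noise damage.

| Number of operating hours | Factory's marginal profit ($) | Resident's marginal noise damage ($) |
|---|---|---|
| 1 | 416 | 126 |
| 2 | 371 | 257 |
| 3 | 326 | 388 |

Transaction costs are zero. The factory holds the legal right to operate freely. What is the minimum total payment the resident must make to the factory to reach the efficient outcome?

Left alone the factory would choose level 3 (marginal profit stays positive).
Efficient level: k* = 2 (marginal profit ≥ marginal noise damage through 2).
The resident must at least cover the factory's forgone profit from cutting 3→2: 326 = 326.

$326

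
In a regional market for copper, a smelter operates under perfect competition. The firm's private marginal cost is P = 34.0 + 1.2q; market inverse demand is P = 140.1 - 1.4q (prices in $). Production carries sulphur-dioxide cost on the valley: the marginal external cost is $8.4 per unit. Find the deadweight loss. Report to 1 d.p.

Market equilibrium (private): 34.0 + 1.2q = 140.1 - 1.4q → q_m = 40.8077.
Social marginal cost = private MC + MEC = 42.4 + 1.2q.
Set SMC = demand: 42.4 + 1.2q = 140.1 - 1.4q → q* = 37.5769.
Between q* and q_m the wedge SMC − demand runs linearly from 0 to MEC(q_m), so the loss is a triangle.
DWL = ½ × 3.2308 × 8.4000 = 13.5694.

DWL = $13.6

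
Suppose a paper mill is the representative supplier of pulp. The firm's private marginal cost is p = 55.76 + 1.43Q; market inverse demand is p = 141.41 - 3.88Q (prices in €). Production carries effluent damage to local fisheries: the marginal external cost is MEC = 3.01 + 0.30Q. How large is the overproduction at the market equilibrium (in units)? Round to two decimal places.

1.40 units

Market equilibrium (private): 55.76 + 1.43Q = 141.41 - 3.88Q → Q_m = 16.1299.
Social marginal cost = private MC + MEC = 58.77 + 1.73Q.
Set SMC = demand: 58.77 + 1.73Q = 141.41 - 3.88Q → Q* = 14.7308.
Gap = |16.1299 − 14.7308| = 1.3991.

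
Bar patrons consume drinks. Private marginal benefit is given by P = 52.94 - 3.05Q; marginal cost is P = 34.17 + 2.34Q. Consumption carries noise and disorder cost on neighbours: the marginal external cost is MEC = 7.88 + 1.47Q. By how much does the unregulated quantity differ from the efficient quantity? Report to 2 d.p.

Market equilibrium (private): 34.17 + 2.34Q = 52.94 - 3.05Q → Q_m = 3.4824.
Social marginal benefit = demand − MEC = 45.06 - 4.52Q.
Set SMB = MC: 45.06 - 4.52Q = 34.17 + 2.34Q → Q* = 1.5875.
Gap = |3.4824 − 1.5875| = 1.8949.

1.89 units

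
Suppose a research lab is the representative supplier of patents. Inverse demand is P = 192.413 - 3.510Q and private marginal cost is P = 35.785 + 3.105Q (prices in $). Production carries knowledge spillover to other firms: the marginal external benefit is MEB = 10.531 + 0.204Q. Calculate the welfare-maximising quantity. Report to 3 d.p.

Social marginal cost = private MC − MEB = 25.254 + 2.901Q.
Set SMC = demand: 25.254 + 2.901Q = 192.413 - 3.510Q → Q* = 26.0738.

Q* = 26.074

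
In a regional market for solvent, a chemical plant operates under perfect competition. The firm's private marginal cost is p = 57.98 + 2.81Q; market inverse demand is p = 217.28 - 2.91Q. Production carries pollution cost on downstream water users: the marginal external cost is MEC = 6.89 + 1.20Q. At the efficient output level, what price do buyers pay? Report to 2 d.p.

P = 153.19

Social marginal cost = private MC + MEC = 64.87 + 4.01Q.
Set SMC = demand: 64.87 + 4.01Q = 217.28 - 2.91Q → Q* = 22.0246.
Consumer price on the demand curve at Q*: 217.28 − 2.91×22.0246 = 153.1884.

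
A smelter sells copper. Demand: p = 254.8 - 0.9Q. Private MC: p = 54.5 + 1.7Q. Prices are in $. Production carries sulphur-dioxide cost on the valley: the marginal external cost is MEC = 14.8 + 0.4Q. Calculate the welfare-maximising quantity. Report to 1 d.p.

Social marginal cost = private MC + MEC = 69.3 + 2.1Q.
Set SMC = demand: 69.3 + 2.1Q = 254.8 - 0.9Q → Q* = 61.8333.

Q* = 61.8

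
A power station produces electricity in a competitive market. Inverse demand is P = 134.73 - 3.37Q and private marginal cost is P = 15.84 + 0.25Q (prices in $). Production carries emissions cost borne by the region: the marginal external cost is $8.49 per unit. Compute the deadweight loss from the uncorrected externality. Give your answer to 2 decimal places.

DWL = $9.96

Market equilibrium (private): 15.84 + 0.25Q = 134.73 - 3.37Q → Q_m = 32.8425.
Social marginal cost = private MC + MEC = 24.33 + 0.25Q.
Set SMC = demand: 24.33 + 0.25Q = 134.73 - 3.37Q → Q* = 30.4972.
The loss is the area between SMC and demand from Q* to Q_m; with linear curves that's a triangle of height MEC(Q_m).
DWL = ½ × 2.3453 × 8.4900 = 9.9558.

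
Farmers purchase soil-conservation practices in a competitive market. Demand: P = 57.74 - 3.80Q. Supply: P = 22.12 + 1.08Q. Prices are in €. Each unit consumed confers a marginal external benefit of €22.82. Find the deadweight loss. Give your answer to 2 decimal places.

DWL = €53.36

Market equilibrium (private): 22.12 + 1.08Q = 57.74 - 3.80Q → Q_m = 7.2992.
Social marginal benefit = demand + MEB = 80.56 - 3.80Q.
Set SMB = MC: 80.56 - 3.80Q = 22.12 + 1.08Q → Q* = 11.9754.
The loss is the area between SMB and MC from Q* to Q_m; with linear curves that's a triangle of height MEB(Q_m).
DWL = ½ × 4.6762 × 22.8200 = 53.3554.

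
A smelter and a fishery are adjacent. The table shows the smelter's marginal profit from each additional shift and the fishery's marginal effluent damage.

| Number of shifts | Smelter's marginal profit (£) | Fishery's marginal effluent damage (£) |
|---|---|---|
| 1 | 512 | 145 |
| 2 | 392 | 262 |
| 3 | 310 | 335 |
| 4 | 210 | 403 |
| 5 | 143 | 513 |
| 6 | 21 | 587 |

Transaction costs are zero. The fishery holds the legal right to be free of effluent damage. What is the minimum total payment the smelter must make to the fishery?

Efficient level: marginal profit ≥ marginal effluent damage through level 2, so k* = 2.
With the fishery holding the right, the smelter must at least compensate total damage at k*: 145 + 262 = 407.

£407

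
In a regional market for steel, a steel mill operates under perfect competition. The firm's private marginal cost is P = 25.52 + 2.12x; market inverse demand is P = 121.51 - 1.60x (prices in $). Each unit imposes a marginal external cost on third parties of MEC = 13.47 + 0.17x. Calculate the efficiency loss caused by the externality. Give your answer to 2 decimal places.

Market equilibrium (private): 25.52 + 2.12x = 121.51 - 1.60x → x_m = 25.8038.
Social marginal cost = private MC + MEC = 38.99 + 2.29x.
Set SMC = demand: 38.99 + 2.29x = 121.51 - 1.60x → x* = 21.2134.
Between x* and x_m the wedge SMC − demand runs linearly from 0 to MEC(x_m), so the loss is a triangle.
DWL = ½ × 4.5904 × 17.8566 = 40.9845.

DWL = $40.98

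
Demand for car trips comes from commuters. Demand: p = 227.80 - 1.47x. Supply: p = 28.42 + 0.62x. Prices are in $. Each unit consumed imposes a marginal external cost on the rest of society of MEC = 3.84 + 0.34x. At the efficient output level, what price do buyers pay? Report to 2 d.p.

Social marginal benefit = demand − MEC = 223.96 - 1.81x.
Set SMB = MC: 223.96 - 1.81x = 28.42 + 0.62x → x* = 80.4691.
Consumer price on the demand curve at x*: 227.80 − 1.47×80.4691 = 109.5104.

P = $109.51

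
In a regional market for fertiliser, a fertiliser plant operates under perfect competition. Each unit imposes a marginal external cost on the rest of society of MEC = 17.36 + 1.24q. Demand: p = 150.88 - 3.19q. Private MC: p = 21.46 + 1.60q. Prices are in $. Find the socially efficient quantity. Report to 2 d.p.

Social marginal cost = private MC + MEC = 38.82 + 2.84q.
Set SMC = demand: 38.82 + 2.84q = 150.88 - 3.19q → q* = 18.5837.

q* = 18.58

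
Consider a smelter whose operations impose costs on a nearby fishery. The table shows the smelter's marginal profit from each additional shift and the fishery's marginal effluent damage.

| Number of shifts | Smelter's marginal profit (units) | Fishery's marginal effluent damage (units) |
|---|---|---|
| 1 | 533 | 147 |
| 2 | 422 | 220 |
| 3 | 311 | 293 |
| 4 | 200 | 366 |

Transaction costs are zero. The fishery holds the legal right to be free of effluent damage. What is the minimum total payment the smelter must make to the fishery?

Efficient level: marginal profit ≥ marginal effluent damage through level 3, so k* = 3.
With the fishery holding the right, the smelter must at least compensate total damage at k*: 147 + 220 + 293 = 660.

660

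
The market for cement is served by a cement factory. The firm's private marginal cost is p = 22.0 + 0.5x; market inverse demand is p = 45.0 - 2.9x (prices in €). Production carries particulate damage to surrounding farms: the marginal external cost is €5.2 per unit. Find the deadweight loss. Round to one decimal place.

DWL = €4.0

Market equilibrium (private): 22.0 + 0.5x = 45.0 - 2.9x → x_m = 6.7647.
Social marginal cost = private MC + MEC = 27.2 + 0.5x.
Set SMC = demand: 27.2 + 0.5x = 45.0 - 2.9x → x* = 5.2353.
The welfare-loss triangle has base |x_m − x*| and height MEC(x_m) (the vertical gap between SMC and demand is zero at x* and MEC at x_m).
DWL = ½ × 1.5294 × 5.2000 = 3.9764.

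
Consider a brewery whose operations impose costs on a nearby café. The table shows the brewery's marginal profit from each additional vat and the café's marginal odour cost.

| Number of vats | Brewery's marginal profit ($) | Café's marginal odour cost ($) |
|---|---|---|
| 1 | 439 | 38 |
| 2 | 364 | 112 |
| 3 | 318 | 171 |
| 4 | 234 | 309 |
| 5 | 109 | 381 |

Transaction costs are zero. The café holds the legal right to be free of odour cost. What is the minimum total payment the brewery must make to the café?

Efficient level: marginal profit ≥ marginal odour cost through level 3, so k* = 3.
With the café holding the right, the brewery must at least compensate total damage at k*: 38 + 112 + 171 = 321.

$321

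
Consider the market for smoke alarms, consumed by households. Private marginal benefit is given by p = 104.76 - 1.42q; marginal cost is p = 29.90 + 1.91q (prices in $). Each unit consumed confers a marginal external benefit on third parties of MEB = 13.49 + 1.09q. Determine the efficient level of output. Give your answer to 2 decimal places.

q* = 39.44

Social marginal benefit = demand + MEB = 118.25 - 0.33q.
Set SMB = MC: 118.25 - 0.33q = 29.90 + 1.91q → q* = 39.4420.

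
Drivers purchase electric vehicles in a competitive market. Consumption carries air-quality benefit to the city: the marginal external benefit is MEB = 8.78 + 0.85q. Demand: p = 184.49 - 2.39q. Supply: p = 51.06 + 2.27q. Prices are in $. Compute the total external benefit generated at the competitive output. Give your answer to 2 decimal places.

Market equilibrium (private): 51.06 + 2.27q = 184.49 - 2.39q → q_m = 28.6330.
Total external benefit = ∫₀^{q_m} (8.78 + 0.85q) dq = 8.78×28.6330 + ½×0.85×28.6330² = 599.8334.

$599.83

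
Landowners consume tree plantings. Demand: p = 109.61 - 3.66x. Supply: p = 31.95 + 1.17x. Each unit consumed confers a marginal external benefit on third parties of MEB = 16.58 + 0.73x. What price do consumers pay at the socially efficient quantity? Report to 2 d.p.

P = 25.48

Social marginal benefit = demand + MEB = 126.19 - 2.93x.
Set SMB = MC: 126.19 - 2.93x = 31.95 + 1.17x → x* = 22.9854.
Consumer price on the demand curve at x*: 109.61 − 3.66×22.9854 = 25.4834.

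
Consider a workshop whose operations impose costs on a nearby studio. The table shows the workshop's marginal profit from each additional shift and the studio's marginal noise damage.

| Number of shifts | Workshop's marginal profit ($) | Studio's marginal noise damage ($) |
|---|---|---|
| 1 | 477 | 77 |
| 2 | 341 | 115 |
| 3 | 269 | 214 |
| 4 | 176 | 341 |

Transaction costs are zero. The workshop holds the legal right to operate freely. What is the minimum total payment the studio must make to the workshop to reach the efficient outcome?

Left alone the workshop would choose level 4 (marginal profit stays positive).
Efficient level: k* = 3 (marginal profit ≥ marginal noise damage through 3).
The studio must at least cover the workshop's forgone profit from cutting 4→3: 176 = 176.

$176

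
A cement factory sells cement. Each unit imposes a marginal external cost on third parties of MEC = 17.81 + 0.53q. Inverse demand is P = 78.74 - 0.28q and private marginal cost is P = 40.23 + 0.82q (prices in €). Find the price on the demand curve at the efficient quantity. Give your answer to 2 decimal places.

Social marginal cost = private MC + MEC = 58.04 + 1.35q.
Set SMC = demand: 58.04 + 1.35q = 78.74 - 0.28q → q* = 12.6994.
Consumer price on the demand curve at q*: 78.74 − 0.28×12.6994 = 75.1842.

P = €75.18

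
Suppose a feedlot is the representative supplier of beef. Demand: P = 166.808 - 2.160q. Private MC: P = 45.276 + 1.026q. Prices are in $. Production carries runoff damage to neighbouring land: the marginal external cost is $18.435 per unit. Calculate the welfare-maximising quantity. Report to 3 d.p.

q* = 32.359

Social marginal cost = private MC + MEC = 63.711 + 1.026q.
Set SMC = demand: 63.711 + 1.026q = 166.808 - 2.160q → q* = 32.3594.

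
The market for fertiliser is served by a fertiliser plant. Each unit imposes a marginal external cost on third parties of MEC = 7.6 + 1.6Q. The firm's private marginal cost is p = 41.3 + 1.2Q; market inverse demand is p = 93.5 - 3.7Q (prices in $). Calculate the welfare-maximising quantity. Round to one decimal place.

Q* = 6.9

Social marginal cost = private MC + MEC = 48.9 + 2.8Q.
Set SMC = demand: 48.9 + 2.8Q = 93.5 - 3.7Q → Q* = 6.8615.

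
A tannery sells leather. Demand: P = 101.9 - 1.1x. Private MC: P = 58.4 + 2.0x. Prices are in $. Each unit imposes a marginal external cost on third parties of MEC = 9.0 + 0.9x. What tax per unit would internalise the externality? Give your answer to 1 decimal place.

Social marginal cost = private MC + MEC = 67.4 + 2.9x.
Set SMC = demand: 67.4 + 2.9x = 101.9 - 1.1x → x* = 8.6250.
The Pigouvian tax equals MEC at x*: 9.0 + 0.9×8.6250 = 16.7625.

tax = $16.8 per unit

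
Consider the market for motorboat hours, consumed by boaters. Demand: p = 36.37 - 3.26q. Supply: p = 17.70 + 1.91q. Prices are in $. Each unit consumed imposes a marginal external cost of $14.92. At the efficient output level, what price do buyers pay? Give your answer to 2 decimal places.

Social marginal benefit = demand − MEC = 21.45 - 3.26q.
Set SMB = MC: 21.45 - 3.26q = 17.70 + 1.91q → q* = 0.7253.
Consumer price on the demand curve at q*: 36.37 − 3.26×0.7253 = 34.0055.

P = $34.01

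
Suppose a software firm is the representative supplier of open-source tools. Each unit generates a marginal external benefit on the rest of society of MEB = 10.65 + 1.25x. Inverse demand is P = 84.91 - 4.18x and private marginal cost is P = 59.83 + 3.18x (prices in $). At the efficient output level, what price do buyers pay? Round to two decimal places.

P = $60.47

Social marginal cost = private MC − MEB = 49.18 + 1.93x.
Set SMC = demand: 49.18 + 1.93x = 84.91 - 4.18x → x* = 5.8478.
Consumer price on the demand curve at x*: 84.91 − 4.18×5.8478 = 60.4662.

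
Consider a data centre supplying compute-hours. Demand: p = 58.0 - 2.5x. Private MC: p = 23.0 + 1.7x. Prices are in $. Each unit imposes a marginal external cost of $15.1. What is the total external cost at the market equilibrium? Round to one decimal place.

Market equilibrium (private): 23.0 + 1.7x = 58.0 - 2.5x → x_m = 8.3333.
Total external cost = MEC × x_m = 15.1 × 8.3333 = 125.8328.

$125.8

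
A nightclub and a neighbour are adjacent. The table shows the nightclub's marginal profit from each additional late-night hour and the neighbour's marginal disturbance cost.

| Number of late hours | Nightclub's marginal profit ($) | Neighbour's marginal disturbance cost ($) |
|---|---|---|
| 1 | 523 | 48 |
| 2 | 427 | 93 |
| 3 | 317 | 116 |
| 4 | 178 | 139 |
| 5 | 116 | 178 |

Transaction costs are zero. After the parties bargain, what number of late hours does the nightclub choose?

Bargaining reaches the level where marginal profit last exceeds marginal disturbance cost.
That holds through level 4 (178 ≥ 139) but not at 5 (116 < 178).

4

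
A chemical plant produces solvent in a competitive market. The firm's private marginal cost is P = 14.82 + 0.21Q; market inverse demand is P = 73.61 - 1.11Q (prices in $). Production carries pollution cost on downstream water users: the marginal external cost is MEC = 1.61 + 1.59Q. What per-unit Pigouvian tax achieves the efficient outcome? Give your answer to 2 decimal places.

tax = $32.85 per unit

Social marginal cost = private MC + MEC = 16.43 + 1.80Q.
Set SMC = demand: 16.43 + 1.80Q = 73.61 - 1.11Q → Q* = 19.6495.
The Pigouvian tax equals MEC at Q*: 1.61 + 1.59×19.6495 = 32.8527.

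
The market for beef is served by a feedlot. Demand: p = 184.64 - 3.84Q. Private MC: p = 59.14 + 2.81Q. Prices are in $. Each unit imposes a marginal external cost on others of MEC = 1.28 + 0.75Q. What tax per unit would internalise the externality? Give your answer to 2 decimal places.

Social marginal cost = private MC + MEC = 60.42 + 3.56Q.
Set SMC = demand: 60.42 + 3.56Q = 184.64 - 3.84Q → Q* = 16.7865.
The Pigouvian tax equals MEC at Q*: 1.28 + 0.75×16.7865 = 13.8699.

tax = $13.87 per unit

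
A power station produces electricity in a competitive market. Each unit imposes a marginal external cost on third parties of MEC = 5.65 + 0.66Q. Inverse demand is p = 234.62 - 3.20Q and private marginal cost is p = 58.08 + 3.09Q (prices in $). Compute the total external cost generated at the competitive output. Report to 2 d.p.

$418.53

Market equilibrium (private): 58.08 + 3.09Q = 234.62 - 3.20Q → Q_m = 28.0668.
Total external cost = ∫₀^{Q_m} (5.65 + 0.66Q) dQ = 5.65×28.0668 + ½×0.66×28.0668² = 418.5334.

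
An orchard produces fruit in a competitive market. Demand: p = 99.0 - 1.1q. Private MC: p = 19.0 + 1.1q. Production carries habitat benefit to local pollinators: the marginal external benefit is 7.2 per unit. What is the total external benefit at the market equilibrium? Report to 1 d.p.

261.8

Market equilibrium (private): 19.0 + 1.1q = 99.0 - 1.1q → q_m = 36.3636.
Total external benefit = MEB × q_m = 7.2 × 36.3636 = 261.8179.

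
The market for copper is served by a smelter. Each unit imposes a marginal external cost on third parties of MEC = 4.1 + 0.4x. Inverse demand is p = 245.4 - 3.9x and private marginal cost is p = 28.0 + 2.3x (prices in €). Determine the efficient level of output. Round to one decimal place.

x* = 32.3

Social marginal cost = private MC + MEC = 32.1 + 2.7x.
Set SMC = demand: 32.1 + 2.7x = 245.4 - 3.9x → x* = 32.3182.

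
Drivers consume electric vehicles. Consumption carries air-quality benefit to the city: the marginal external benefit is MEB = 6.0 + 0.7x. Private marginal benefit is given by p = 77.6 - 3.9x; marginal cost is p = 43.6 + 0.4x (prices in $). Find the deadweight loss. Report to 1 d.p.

DWL = $18.5

Market equilibrium (private): 43.6 + 0.4x = 77.6 - 3.9x → x_m = 7.9070.
Social marginal benefit = demand + MEB = 83.6 - 3.2x.
Set SMB = MC: 83.6 - 3.2x = 43.6 + 0.4x → x* = 11.1111.
Between x* and x_m the wedge SMB − MC runs linearly from 0 to MEB(x_m), so the loss is a triangle.
DWL = ½ × 3.2041 × 11.5349 = 18.4795.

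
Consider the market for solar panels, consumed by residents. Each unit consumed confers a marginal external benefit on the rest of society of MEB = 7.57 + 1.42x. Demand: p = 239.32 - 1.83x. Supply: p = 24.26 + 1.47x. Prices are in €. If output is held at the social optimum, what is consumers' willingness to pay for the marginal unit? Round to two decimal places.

P = €22.61

Social marginal benefit = demand + MEB = 246.89 - 0.41x.
Set SMB = MC: 246.89 - 0.41x = 24.26 + 1.47x → x* = 118.4202.
Consumer price on the demand curve at x*: 239.32 − 1.83×118.4202 = 22.6110.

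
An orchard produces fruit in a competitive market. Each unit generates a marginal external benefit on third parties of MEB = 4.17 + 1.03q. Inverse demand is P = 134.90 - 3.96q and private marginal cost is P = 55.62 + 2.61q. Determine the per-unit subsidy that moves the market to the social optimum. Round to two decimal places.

Social marginal cost = private MC − MEB = 51.45 + 1.58q.
Set SMC = demand: 51.45 + 1.58q = 134.90 - 3.96q → q* = 15.0632.
The Pigouvian subsidy equals MEB at q*: 4.17 + 1.03×15.0632 = 19.6851.

subsidy = 19.69 per unit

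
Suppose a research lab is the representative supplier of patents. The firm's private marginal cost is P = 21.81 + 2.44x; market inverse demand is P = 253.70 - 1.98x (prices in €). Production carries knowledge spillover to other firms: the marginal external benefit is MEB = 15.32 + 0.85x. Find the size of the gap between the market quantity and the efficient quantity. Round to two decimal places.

Market equilibrium (private): 21.81 + 2.44x = 253.70 - 1.98x → x_m = 52.4638.
Social marginal cost = private MC − MEB = 6.49 + 1.59x.
Set SMC = demand: 6.49 + 1.59x = 253.70 - 1.98x → x* = 69.2465.
Gap = |52.4638 − 69.2465| = 16.7827.

16.78 units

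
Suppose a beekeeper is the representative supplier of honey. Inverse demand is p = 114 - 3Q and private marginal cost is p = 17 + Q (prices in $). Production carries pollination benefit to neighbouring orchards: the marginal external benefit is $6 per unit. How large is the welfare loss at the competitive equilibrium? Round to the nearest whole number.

DWL = $5

Market equilibrium (private): 17 + Q = 114 - 3Q → Q_m = 24.2500.
Social marginal cost = private MC − MEB = 11 + Q.
Set SMC = demand: 11 + Q = 114 - 3Q → Q* = 25.7500.
Between Q* and Q_m the wedge demand − SMC runs linearly from 0 to MEB(Q_m), so the loss is a triangle.
DWL = ½ × 1.5000 × 6.0000 = 4.5000.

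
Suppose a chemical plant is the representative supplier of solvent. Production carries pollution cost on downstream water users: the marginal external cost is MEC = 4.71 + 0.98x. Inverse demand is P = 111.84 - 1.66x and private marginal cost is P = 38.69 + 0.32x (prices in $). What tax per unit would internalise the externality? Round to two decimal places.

tax = $27.37 per unit

Social marginal cost = private MC + MEC = 43.40 + 1.30x.
Set SMC = demand: 43.40 + 1.30x = 111.84 - 1.66x → x* = 23.1216.
The Pigouvian tax equals MEC at x*: 4.71 + 0.98×23.1216 = 27.3692.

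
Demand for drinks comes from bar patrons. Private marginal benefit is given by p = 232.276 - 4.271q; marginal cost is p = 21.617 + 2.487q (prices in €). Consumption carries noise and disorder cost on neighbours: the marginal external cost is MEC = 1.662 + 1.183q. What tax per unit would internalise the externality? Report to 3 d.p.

tax = €32.797 per unit

Social marginal benefit = demand − MEC = 230.614 - 5.454q.
Set SMB = MC: 230.614 - 5.454q = 21.617 + 2.487q → q* = 26.3187.
The Pigouvian tax equals MEC at q*: 1.662 + 1.183×26.3187 = 32.7970.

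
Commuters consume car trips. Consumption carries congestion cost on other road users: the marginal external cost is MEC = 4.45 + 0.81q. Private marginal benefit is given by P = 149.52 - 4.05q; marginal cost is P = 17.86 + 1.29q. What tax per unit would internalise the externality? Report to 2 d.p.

tax = 21.20 per unit

Social marginal benefit = demand − MEC = 145.07 - 4.86q.
Set SMB = MC: 145.07 - 4.86q = 17.86 + 1.29q → q* = 20.6846.
The Pigouvian tax equals MEC at q*: 4.45 + 0.81×20.6846 = 21.2045.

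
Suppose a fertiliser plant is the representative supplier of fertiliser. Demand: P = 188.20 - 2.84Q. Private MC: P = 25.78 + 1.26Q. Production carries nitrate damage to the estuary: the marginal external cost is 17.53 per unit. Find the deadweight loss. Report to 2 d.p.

Market equilibrium (private): 25.78 + 1.26Q = 188.20 - 2.84Q → Q_m = 39.6146.
Social marginal cost = private MC + MEC = 43.31 + 1.26Q.
Set SMC = demand: 43.31 + 1.26Q = 188.20 - 2.84Q → Q* = 35.3390.
Height of the DWL triangle at Q_m is SMC(Q_m) − demand(Q_m) = MEC(Q_m) = 17.5300.
DWL = ½ × 4.2756 × 17.5300 = 37.4756.

DWL = 37.48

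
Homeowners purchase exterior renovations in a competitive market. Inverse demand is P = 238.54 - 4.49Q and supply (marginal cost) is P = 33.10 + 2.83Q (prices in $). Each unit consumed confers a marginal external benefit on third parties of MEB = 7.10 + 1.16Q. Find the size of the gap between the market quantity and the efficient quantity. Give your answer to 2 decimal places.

Market equilibrium (private): 33.10 + 2.83Q = 238.54 - 4.49Q → Q_m = 28.0656.
Social marginal benefit = demand + MEB = 245.64 - 3.33Q.
Set SMB = MC: 245.64 - 3.33Q = 33.10 + 2.83Q → Q* = 34.5032.
Gap = |28.0656 − 34.5032| = 6.4376.

6.44 units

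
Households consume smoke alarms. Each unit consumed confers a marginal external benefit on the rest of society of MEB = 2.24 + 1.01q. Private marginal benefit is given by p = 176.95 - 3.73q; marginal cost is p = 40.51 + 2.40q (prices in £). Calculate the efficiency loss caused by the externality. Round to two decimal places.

DWL = £59.68

Market equilibrium (private): 40.51 + 2.40q = 176.95 - 3.73q → q_m = 22.2577.
Social marginal benefit = demand + MEB = 179.19 - 2.72q.
Set SMB = MC: 179.19 - 2.72q = 40.51 + 2.40q → q* = 27.0859.
Between q* and q_m the wedge SMB − MC runs linearly from 0 to MEB(q_m), so the loss is a triangle.
DWL = ½ × 4.8282 × 24.7203 = 59.6773.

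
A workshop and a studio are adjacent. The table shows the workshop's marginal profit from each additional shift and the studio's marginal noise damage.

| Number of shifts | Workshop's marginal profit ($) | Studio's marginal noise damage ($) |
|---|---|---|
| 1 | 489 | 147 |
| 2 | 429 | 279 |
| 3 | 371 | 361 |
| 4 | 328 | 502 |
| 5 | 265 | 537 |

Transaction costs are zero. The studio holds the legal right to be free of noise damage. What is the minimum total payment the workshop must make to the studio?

Efficient level: marginal profit ≥ marginal noise damage through level 3, so k* = 3.
With the studio holding the right, the workshop must at least compensate total damage at k*: 147 + 279 + 361 = 787.

$787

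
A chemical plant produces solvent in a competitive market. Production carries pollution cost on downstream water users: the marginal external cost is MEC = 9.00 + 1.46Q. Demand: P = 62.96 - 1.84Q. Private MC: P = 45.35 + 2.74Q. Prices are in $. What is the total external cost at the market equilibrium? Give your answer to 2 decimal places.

$45.40

Market equilibrium (private): 45.35 + 2.74Q = 62.96 - 1.84Q → Q_m = 3.8450.
Total external cost = ∫₀^{Q_m} (9.00 + 1.46Q) dQ = 9.00×3.8450 + ½×1.46×3.8450² = 45.3973.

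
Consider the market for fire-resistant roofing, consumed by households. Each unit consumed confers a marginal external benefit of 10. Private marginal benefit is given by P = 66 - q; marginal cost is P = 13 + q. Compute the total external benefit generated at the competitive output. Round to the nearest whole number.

Market equilibrium (private): 13 + q = 66 - q → q_m = 26.5000.
Total external benefit = MEB × q_m = 10 × 26.5000 = 265.0000.

265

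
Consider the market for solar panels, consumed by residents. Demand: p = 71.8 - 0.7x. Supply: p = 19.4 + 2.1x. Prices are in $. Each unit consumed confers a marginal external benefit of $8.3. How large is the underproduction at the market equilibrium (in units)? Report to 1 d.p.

3.0 units

Market equilibrium (private): 19.4 + 2.1x = 71.8 - 0.7x → x_m = 18.7143.
Social marginal benefit = demand + MEB = 80.1 - 0.7x.
Set SMB = MC: 80.1 - 0.7x = 19.4 + 2.1x → x* = 21.6786.
Gap = |18.7143 − 21.6786| = 2.9643.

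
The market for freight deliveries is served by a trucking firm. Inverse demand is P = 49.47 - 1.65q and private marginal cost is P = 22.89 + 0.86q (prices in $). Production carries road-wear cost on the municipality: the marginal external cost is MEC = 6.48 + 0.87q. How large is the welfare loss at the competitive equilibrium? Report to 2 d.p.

Market equilibrium (private): 22.89 + 0.86q = 49.47 - 1.65q → q_m = 10.5896.
Social marginal cost = private MC + MEC = 29.37 + 1.73q.
Set SMC = demand: 29.37 + 1.73q = 49.47 - 1.65q → q* = 5.9467.
Between q* and q_m the wedge SMC − demand runs linearly from 0 to MEC(q_m), so the loss is a triangle.
DWL = ½ × 4.6429 × 15.6930 = 36.4305.

DWL = $36.43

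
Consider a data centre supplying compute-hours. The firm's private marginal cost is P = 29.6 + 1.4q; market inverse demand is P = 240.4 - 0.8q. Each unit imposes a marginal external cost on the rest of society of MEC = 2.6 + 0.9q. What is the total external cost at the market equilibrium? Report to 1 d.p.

Market equilibrium (private): 29.6 + 1.4q = 240.4 - 0.8q → q_m = 95.8182.
Total external cost = ∫₀^{q_m} (2.6 + 0.9q) dq = 2.6×95.8182 + ½×0.9×95.8182² = 4380.6347.

4380.6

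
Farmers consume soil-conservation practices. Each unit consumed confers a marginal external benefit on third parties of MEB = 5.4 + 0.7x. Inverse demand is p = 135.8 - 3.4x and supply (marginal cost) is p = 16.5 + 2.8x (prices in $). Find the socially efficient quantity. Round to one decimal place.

Social marginal benefit = demand + MEB = 141.2 - 2.7x.
Set SMB = MC: 141.2 - 2.7x = 16.5 + 2.8x → x* = 22.6727.

x* = 22.7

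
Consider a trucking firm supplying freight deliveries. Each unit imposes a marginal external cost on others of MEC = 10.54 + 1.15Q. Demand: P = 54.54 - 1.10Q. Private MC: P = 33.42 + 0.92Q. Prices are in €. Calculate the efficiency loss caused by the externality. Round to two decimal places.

DWL = €80.30

Market equilibrium (private): 33.42 + 0.92Q = 54.54 - 1.10Q → Q_m = 10.4554.
Social marginal cost = private MC + MEC = 43.96 + 2.07Q.
Set SMC = demand: 43.96 + 2.07Q = 54.54 - 1.10Q → Q* = 3.3375.
The welfare-loss triangle has base |Q_m − Q*| and height MEC(Q_m) (the vertical gap between SMC and demand is zero at Q* and MEC at Q_m).
DWL = ½ × 7.1179 × 22.5638 = 80.3034.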